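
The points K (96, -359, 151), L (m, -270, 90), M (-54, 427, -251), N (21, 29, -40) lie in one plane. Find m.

The points are coplanar iff KL · (KM × KN) = 0.
Expanding, this is linear in m: (5850)m + (-473850) = 0.
So m = 81.

81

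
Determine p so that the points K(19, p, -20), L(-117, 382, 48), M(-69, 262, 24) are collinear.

42

Direction LM = (48, -120, -24). From the x-coordinate of K, the parameter along the line is τ = (19 − (-117))/48 = 17/6.
Then p = 382 + 17/6·(-120) = 42.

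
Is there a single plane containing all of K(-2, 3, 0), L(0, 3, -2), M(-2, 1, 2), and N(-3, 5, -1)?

With K as base: KL = (2, 0, -2), KM = (0, -2, 2), KN = (-1, 2, -1).
KM × KN = (-2, -2, -2).
KL · (KM × KN) = 0.
The scalar triple product vanishes, so the four points are coplanar.

Yes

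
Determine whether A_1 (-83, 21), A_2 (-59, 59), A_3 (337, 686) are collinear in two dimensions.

Yes

A_1A_2 = (24, 38), A_1A_3 = (420, 665).
Checking proportionality: A_1A_3 = 35/2·A_1A_2, so the vectors are parallel and the points are collinear.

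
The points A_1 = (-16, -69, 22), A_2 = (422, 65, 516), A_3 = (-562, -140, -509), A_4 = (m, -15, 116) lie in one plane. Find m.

Coplanarity ⇔ det[A_1A_2; A_1A_3; A_1A_4] = 0.
Expanding, this is linear in m: (-36080)m + (1371040) = 0.
So m = 38.

38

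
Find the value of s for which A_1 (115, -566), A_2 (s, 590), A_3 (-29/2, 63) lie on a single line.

-123

The three points are collinear iff det[A_1A_2; A_1A_3] = 0.
This determinant is linear in s: (629)s + (77367) = 0, so s = -123.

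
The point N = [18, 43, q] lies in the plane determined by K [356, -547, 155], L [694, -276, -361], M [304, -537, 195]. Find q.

15

Coplanarity requires KL · (KM × KN) = 0.
KL = (338, 271, -516), KM = (-52, 10, 40); the triple product is linear in q with coefficient 17472 and constant term -262080.
Setting it to zero: q = 15.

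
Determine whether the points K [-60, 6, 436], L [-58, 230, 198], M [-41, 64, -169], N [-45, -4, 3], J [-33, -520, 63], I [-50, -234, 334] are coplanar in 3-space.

The plane through K, L, M has normal n = KL × KM = (-121716, -3312, -4140) and equation n·P = 5478048.
Checking the remaining points: n·N = 5478048, n·J = 5478048, n·I = 5478048.
All equal 5478048, so all 6 points lie in one plane.

Yes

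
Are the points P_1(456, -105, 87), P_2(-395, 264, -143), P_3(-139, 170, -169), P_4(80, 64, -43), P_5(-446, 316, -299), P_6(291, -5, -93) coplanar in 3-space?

The plane through P_1, P_2, P_3 has normal n = P_1P_2 × P_1P_3 = (-31214, -81006, -14470) and equation n·P = -6986844.
Checking the remaining points: n·P_4 = -7059294, n·P_5 = -7349922, n·P_6 = -7332534.
Since n·P_4 = -7059294 ≠ -6986844, P_4 is off the plane and the points are not all coplanar.

No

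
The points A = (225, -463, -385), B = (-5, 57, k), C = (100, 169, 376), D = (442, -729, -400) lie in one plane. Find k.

5

Normal to plane ACD: n = (192946, 163262, -103894); plane equation n·P = 7821734.
Requiring n·B = 7821734: (-103894)k + (8341204) = 7821734.
So k = 5.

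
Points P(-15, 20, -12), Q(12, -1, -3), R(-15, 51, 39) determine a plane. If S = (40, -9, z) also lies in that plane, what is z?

29

A normal to the plane is n = PQ × PR = (-1350, -1377, 837).
S lies in the plane iff n · PS = 0.
This gives (837)z + (-24273) = 0, so z = 29.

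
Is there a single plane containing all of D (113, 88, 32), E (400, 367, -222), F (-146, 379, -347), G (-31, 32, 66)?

No

The four points are coplanar iff the 3×3 determinant with rows DE, DF, DG is zero.
Rows: (287, 279, -254), (-259, 291, -379), (-144, -56, 34).
Expanding along the first row: (287)(-11330) − (279)(-63382) + (-254)(56408) = 104236.
Nonzero ⇒ not coplanar.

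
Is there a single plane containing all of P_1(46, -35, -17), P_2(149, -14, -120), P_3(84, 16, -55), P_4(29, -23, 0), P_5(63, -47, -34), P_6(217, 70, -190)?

The plane through P_1, P_2, P_3 has normal n = P_1P_2 × P_1P_3 = (4455, 0, 4455) and equation n·P = 129195.
Checking the remaining points: n·P_4 = 129195, n·P_5 = 129195, n·P_6 = 120285.
Since n·P_6 = 120285 ≠ 129195, P_6 is off the plane and the points are not all coplanar.

No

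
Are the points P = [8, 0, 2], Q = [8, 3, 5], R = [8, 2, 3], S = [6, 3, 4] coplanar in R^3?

The four points are coplanar iff the 3×3 determinant with rows PQ, PR, PS is zero.
Rows: (0, 3, 3), (0, 2, 1), (-2, 3, 2).
Expanding along the first row: (0)(1) − (3)(2) + (3)(4) = 6.
Nonzero ⇒ not coplanar.

No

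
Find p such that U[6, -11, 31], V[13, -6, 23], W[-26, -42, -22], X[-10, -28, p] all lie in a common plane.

Normal to plane UVW: n = (-513, 627, -57); plane equation n·P = -11742.
Requiring n·X = -11742: (-57)p + (-12426) = -11742.
So p = -12.

-12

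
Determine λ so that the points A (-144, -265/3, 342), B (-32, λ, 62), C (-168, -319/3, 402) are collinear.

-13/3

Direction AC = (-24, -18, 60). From the x-coordinate of B, the parameter along the line is τ = (-32 − (-144))/(-24) = -14/3.
Then λ = (-265/3) + (-14/3)·(-18) = -13/3.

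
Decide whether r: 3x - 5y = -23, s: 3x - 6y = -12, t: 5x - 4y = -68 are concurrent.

Lines aᵢx + bᵢy = cᵢ with pairwise distinct directions are concurrent exactly when det[aᵢ bᵢ cᵢ] = 0.
Here the determinant is -54.
Nonzero, so no common point exists.

No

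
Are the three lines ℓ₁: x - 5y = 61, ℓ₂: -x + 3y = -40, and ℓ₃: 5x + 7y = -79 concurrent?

Intersecting ℓ₁ and ℓ₂: solving the 2×2 system gives (x, y) = (17/2, -21/2).
Substitute into ℓ₃: (5)(17/2) + (7)(-21/2) = -31.
But ℓ₃ requires -79 ≠ -31, so the three lines have no common point.

No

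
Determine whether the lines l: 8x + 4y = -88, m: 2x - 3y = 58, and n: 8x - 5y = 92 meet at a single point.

Yes

Intersecting l and m: solving the 2×2 system gives (x, y) = (-1, -20).
Substitute into n: (8)(-1) + (-5)(-20) = 92.
This equals 92, so (-1, -20) lies on all three lines and they are concurrent.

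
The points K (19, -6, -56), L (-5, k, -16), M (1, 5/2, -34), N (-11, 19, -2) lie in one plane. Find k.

12

Normal to plane KMN: n = (-91, 312, -195); plane equation n·P = 7319.
Requiring n·L = 7319: (312)k + (3575) = 7319.
So k = 12.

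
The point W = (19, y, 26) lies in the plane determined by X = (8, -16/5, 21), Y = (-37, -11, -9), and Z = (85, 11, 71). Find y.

A normal to the plane is n = XY × XZ = (36, -60, -192/5).
W lies in the plane iff n · XW = 0.
This gives (-60)y + (12) = 0, so y = 1/5.

1/5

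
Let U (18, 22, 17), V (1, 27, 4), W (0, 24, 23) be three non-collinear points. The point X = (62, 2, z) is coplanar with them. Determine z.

The plane through U, V, W has equation 56x + 336y + 56z = 9352.
Substituting X: (56)z + (4144) = 9352, so z = 93.

93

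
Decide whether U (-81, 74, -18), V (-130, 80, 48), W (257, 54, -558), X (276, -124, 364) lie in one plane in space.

The four points are coplanar iff the 3×3 determinant with rows UV, UW, UX is zero.
Rows: (-49, 6, 66), (338, -20, -540), (357, -198, 382).
Expanding along the first row: (-49)(-114560) − (6)(321896) + (66)(-59784) = -263680.
Nonzero ⇒ not coplanar.

No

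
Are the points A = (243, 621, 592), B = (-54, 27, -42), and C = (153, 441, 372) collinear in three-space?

AB = (-297, -594, -634), AC = (-90, -180, -220).
Comparing components 2 and 3: (-594)(-220) − (-634)(-180) = 16560 ≠ 0, so AB and AC are not parallel and the points are not collinear.

No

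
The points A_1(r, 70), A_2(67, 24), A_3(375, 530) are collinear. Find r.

The three points are collinear iff det[A_1A_2; A_1A_3] = 0.
This determinant is linear in r: (-506)r + (48070) = 0, so r = 95.

95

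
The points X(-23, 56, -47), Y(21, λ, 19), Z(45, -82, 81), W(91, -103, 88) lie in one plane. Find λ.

-18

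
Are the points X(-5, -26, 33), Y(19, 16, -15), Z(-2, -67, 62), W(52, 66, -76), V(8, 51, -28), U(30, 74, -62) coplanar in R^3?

No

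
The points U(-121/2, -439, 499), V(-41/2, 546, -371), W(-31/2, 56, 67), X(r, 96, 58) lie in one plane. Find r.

112

Coplanarity ⇔ det[UV; UW; UX] = 0.
Expanding, this is linear in r: (5130)r + (-574560) = 0.
So r = 112.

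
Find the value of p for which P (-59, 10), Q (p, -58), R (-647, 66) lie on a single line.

655

The three points are collinear iff det[PQ; PR] = 0.
This determinant is linear in p: (56)p + (-36680) = 0, so p = 655.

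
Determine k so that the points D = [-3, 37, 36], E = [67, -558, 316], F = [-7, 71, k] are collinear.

Collinearity requires DE × DF = 0; each component is linear in k.
The x-component gives (-595)k + (11900) = 0, so k = 20.
The remaining components then also vanish.

20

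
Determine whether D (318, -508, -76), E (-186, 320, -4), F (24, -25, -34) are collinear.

Yes

DE = (-504, 828, 72), DF = (-294, 483, 42).
DE × DF = (0, 0, 0).
The cross product vanishes, so the three points are collinear.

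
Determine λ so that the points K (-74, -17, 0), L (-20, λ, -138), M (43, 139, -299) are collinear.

Direction KM = (117, 156, -299). From the x-coordinate of L, the parameter along the line is τ = (-20 − (-74))/117 = 6/13.
Then λ = (-17) + 6/13·(156) = 55.

55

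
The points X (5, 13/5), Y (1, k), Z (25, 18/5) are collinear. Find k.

12/5

Collinearity: (Y − X) must be parallel to (Z − X) = (20, 1).
Cross-multiplying the components: (k − 13/5)·(20) = (-4)·(1).
Solving gives k = 12/5.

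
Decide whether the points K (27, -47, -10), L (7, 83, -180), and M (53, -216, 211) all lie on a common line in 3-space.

Yes

KL = (-20, 130, -170), KM = (26, -169, 221).
Each component of KM is -13/10 times the corresponding component of KL, so KM = -13/10·KL and the points are collinear.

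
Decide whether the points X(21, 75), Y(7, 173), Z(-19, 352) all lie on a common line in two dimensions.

No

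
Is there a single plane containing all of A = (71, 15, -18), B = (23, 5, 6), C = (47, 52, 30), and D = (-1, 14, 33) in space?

No

With A as base: AB = (-48, -10, 24), AC = (-24, 37, 48), AD = (-72, -1, 51).
AC × AD = (1935, -2232, 2688).
AB · (AC × AD) = -6048.
Since -6048 ≠ 0, the four points are not coplanar.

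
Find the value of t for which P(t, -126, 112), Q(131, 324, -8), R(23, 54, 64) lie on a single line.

-49

Direction QR = (-108, -270, 72). From the y-coordinate of P, the parameter along the line is τ = (-126 − 324)/(-270) = 5/3.
Then t = 131 + 5/3·(-108) = -49.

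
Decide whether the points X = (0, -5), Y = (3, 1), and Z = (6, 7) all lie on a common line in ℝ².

Yes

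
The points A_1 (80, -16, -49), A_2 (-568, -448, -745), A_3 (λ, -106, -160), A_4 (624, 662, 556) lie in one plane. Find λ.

Normal to plane A_1A_2A_4: n = (210528, 13416, -204336); plane equation n·P = 26640048.
Requiring n·A_3 = 26640048: (210528)λ + (31271664) = 26640048.
So λ = -22.

-22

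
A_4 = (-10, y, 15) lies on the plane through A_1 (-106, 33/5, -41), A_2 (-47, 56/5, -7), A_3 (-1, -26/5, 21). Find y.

5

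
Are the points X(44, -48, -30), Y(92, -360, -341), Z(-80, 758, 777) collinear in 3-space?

XY = (48, -312, -311), XZ = (-124, 806, 807).
XY × XZ = (-1118, -172, 0).
The cross product is nonzero, so the points do not lie on one line.

No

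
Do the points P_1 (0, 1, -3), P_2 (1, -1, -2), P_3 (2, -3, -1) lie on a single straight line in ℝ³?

Yes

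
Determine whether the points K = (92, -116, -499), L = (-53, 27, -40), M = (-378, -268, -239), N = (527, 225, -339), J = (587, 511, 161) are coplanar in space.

No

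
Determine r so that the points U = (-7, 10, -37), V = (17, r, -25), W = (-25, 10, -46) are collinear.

10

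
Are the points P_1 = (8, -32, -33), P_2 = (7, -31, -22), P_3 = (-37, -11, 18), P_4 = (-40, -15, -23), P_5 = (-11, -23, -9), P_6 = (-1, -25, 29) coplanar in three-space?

The plane through P_1, P_2, P_3 has normal n = P_1P_2 × P_1P_3 = (-180, -444, 24) and equation n·P = 11976.
Checking the remaining points: n·P_4 = 13308, n·P_5 = 11976, n·P_6 = 11976.
Since n·P_4 = 13308 ≠ 11976, P_4 is off the plane and the points are not all coplanar.

No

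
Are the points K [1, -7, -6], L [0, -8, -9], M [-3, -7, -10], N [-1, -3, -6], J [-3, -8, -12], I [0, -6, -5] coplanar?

The plane through K, L, M has normal n = KL × KM = (4, 8, -4) and equation n·P = -28.
Checking the remaining points: n·N = -4, n·J = -28, n·I = -28.
Since n·N = -4 ≠ -28, N is off the plane and the points are not all coplanar.

No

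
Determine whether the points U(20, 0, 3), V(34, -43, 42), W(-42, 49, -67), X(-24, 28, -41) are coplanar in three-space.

A normal to the plane through U, V, W is n = UV × UW = (1099, -1438, -1980).
The plane has equation n·P = 16040. For X: n·X = 14540.
14540 ≠ 16040, so X is off the plane.

No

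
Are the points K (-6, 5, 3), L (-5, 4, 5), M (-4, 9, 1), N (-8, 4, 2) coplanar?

Yes

A normal to the plane through K, L, M is n = KL × KM = (-6, 6, 6).
The plane has equation n·P = 84. For N: n·N = 84.
Equal, so N lies in the plane and all four are coplanar.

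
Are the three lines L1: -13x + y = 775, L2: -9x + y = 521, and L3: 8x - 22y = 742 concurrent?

No

The three lines meet at one point iff the augmented coefficient matrix [aᵢ bᵢ cᵢ] has rank < 3, i.e. its determinant vanishes.
Here the determinant is -556.
Nonzero, so no common point exists.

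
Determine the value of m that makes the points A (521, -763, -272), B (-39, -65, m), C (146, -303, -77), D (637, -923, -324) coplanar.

The points are coplanar iff AB · (AC × AD) = 0.
Expanding, this is linear in m: (6640)m + (-92960) = 0.
So m = 14.

14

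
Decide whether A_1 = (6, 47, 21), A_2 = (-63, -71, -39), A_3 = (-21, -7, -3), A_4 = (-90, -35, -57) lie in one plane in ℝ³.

Yes

A normal to the plane through A_1, A_2, A_3 is n = A_1A_2 × A_1A_3 = (-408, -36, 540).
The plane has equation n·P = 7200. For A_4: n·A_4 = 7200.
Equal, so A_4 lies in the plane and all four are coplanar.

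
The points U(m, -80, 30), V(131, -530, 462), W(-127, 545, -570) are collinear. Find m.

Collinearity requires UV × UW = 0; each component is linear in m.
The y-component gives (-1032)m + (23736) = 0, so m = 23.
The remaining components then also vanish.

23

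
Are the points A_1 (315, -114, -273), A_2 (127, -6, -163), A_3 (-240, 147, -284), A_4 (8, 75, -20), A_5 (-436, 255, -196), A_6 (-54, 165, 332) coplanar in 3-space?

Yes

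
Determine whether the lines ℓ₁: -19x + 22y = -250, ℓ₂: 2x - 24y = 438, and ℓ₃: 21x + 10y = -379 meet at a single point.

Intersecting ℓ₁ and ℓ₂: solving the 2×2 system gives (x, y) = (-909/103, -3911/206).
Substitute into ℓ₃: (21)(-909/103) + (10)(-3911/206) = -38644/103.
But ℓ₃ requires -379 ≠ -38644/103, so the three lines have no common point.

No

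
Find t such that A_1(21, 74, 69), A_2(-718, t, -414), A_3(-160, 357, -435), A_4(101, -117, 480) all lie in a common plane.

678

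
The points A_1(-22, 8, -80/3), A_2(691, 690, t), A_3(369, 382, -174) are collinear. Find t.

-886/3

Collinearity requires A_1A_2 × A_1A_3 = 0; each component is linear in t.
The x-component gives (-374)t + (-331364/3) = 0, so t = -886/3.
The remaining components then also vanish.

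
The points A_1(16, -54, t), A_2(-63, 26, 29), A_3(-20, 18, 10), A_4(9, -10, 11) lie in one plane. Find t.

Coplanarity ⇔ det[A_1A_2; A_1A_3; A_1A_4] = 0.
Expanding, this is linear in t: (972)t + (-33048) = 0.
So t = 34.

34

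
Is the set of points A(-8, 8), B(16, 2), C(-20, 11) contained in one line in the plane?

AB = (24, -6), AC = (-12, 3).
Twice the signed area of △ABC is (24)(3) − (-6)(-12) = 0.
The triangle is degenerate (zero area), so the points are collinear.

Yes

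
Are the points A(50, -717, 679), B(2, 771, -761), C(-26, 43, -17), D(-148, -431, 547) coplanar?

With A as base: AB = (-48, 1488, -1440), AC = (-76, 760, -696), AD = (-198, 286, -132).
AC × AD = (98736, 127776, 128744).
AB · (AC × AD) = 0.
The scalar triple product vanishes, so the four points are coplanar.

Yes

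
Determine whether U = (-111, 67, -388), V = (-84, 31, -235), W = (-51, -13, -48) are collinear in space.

Yes

UV = (27, -36, 153), UW = (60, -80, 340).
UV × UW = (0, 0, 0).
The cross product vanishes, so the three points are collinear.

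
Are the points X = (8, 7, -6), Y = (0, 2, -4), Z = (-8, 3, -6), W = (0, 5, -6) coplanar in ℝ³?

The four points are coplanar iff the 3×3 determinant with rows XY, XZ, XW is zero.
Rows: (-8, -5, 2), (-16, -4, 0), (-8, -2, 0).
Expanding along the first row: (-8)(0) − (-5)(0) + (2)(0) = 0.
Zero determinant ⇒ coplanar.

Yes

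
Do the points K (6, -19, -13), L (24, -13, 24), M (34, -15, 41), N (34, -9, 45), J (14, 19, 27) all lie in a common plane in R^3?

The plane through K, L, M has normal n = KL × KM = (176, 64, -96) and equation n·P = 1088.
Checking the remaining points: n·N = 1088, n·J = 1088.
All equal 1088, so all 5 points lie in one plane.

Yes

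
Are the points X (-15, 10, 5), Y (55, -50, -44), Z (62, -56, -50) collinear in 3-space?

XY = (70, -60, -49), XZ = (77, -66, -55).
Comparing components 2 and 3: (-60)(-55) − (-49)(-66) = 66 ≠ 0, so XY and XZ are not parallel and the points are not collinear.

No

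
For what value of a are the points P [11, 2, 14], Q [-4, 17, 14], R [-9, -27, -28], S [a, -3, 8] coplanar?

Normal to plane PQR: n = (-630, -630, 735); plane equation n·X = 2100.
Requiring n·S = 2100: (-630)a + (7770) = 2100.
So a = 9.

9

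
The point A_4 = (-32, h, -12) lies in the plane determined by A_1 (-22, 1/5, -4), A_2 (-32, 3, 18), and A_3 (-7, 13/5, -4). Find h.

-3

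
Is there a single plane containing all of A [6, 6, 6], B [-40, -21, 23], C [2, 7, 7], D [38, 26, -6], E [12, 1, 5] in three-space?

The plane through A, B, C has normal n = AB × AC = (-44, -22, -154) and equation n·P = -1320.
Checking the remaining points: n·D = -1320, n·E = -1320.
All equal -1320, so all 5 points lie in one plane.

Yes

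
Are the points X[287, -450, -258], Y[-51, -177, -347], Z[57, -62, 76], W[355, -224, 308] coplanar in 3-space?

With X as base: XY = (-338, 273, -89), XZ = (-230, 388, 334), XW = (68, 226, 566).
XZ × XW = (144124, 152892, -78364).
XY · (XZ × XW) = 0.
The scalar triple product vanishes, so the four points are coplanar.

Yes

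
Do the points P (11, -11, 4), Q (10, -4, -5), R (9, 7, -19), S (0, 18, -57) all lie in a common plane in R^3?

The four points are coplanar iff the 3×3 determinant with rows PQ, PR, PS is zero.
Rows: (-1, 7, -9), (-2, 18, -23), (-11, 29, -61).
Expanding along the first row: (-1)(-431) − (7)(-131) + (-9)(140) = 88.
Nonzero ⇒ not coplanar.

No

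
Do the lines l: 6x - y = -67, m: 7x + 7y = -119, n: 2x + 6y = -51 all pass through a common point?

No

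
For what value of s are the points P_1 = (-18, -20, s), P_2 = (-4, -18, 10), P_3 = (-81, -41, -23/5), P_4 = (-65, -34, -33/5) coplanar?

12/5

The points are coplanar iff P_1P_2 · (P_1P_3 × P_1P_4) = 0.
Expanding, this is linear in s: (171)s + (-2052/5) = 0.
So s = 12/5.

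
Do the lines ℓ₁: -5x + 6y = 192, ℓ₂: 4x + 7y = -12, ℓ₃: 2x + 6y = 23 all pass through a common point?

No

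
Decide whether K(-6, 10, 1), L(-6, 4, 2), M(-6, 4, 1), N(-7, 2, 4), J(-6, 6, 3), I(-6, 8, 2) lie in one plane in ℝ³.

No

The plane through K, L, M has normal n = KL × KM = (6, 0, 0) and equation n·P = -36.
Checking the remaining points: n·N = -42, n·J = -36, n·I = -36.
Since n·N = -42 ≠ -36, N is off the plane and the points are not all coplanar.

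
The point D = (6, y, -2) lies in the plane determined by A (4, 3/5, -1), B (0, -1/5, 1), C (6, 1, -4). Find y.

A normal to the plane is n = AB × AC = (8/5, -8, 0).
D lies in the plane iff n · AD = 0.
This gives (-8)y + (8) = 0, so y = 1.

1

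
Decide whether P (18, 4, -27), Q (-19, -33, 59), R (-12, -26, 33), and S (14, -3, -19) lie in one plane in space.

A normal to the plane through P, Q, R is n = PQ × PR = (360, -360, 0).
The plane has equation n·X = 5040. For S: n·S = 6120.
6120 ≠ 5040, so S is off the plane.

No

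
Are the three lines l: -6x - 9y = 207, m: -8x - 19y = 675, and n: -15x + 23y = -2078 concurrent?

No

Lines aᵢx + bᵢy = cᵢ with pairwise distinct directions are concurrent exactly when det[aᵢ bᵢ cᵢ] = 0.
Here the determinant is -84.
Nonzero, so no common point exists.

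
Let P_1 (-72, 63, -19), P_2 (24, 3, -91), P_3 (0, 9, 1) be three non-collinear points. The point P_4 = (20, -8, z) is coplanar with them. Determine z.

23

The plane through P_1, P_2, P_3 has equation −5088x − 7104y − 864z = -64800.
Substituting P_4: (-864)z + (-44928) = -64800, so z = 23.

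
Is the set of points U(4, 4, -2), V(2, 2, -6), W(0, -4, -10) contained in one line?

UV = (-2, -2, -4), UW = (-4, -8, -8).
UV × UW = (-16, 0, 8).
The cross product is nonzero, so the points do not lie on one line.

No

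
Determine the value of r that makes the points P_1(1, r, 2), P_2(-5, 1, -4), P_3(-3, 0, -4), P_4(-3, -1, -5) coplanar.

Coplanarity ⇔ det[P_1P_2; P_1P_3; P_1P_4] = 0.
Expanding, this is linear in r: (-2)r + (8) = 0.
So r = 4.

4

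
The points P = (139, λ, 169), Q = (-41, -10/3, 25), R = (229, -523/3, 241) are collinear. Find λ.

Direction QR = (270, -171, 216). From the x-coordinate of P, the parameter along the line is τ = (139 − (-41))/270 = 2/3.
Then λ = (-10/3) + 2/3·(-171) = -352/3.

-352/3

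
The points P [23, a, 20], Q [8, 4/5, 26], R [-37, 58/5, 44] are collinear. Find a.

-14/5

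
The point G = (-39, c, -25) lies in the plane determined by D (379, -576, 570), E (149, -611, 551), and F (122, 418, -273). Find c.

65

A normal to the plane is n = DE × DF = (48391, -189007, -237615).
G lies in the plane iff n · DG = 0.
This gives (-189007)c + (12285455) = 0, so c = 65.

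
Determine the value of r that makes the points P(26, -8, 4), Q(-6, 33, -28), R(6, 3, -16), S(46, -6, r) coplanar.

Normal to plane PQR: n = (-468, 0, 468); plane equation n·X = -10296.
Requiring n·S = -10296: (468)r + (-21528) = -10296.
So r = 24.

24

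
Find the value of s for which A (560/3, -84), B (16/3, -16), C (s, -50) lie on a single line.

96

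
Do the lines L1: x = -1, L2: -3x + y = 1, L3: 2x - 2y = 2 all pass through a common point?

Yes

Intersecting L1 and L2: solving the 2×2 system gives (x, y) = (-1, -2).
Substitute into L3: (2)(-1) + (-2)(-2) = 2.
This equals 2, so (-1, -2) lies on all three lines and they are concurrent.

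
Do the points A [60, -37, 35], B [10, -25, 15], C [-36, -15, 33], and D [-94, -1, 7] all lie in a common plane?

A normal to the plane through A, B, C is n = AB × AC = (416, 1820, 52).
The plane has equation n·P = -40560. For D: n·D = -40560.
Equal, so D lies in the plane and all four are coplanar.

Yes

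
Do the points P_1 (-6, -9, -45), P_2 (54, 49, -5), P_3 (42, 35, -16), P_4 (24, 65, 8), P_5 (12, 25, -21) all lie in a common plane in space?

No

The plane through P_1, P_2, P_3 has normal n = P_1P_2 × P_1P_3 = (-78, 180, -144) and equation n·P = 5328.
Checking the remaining points: n·P_4 = 8676, n·P_5 = 6588.
Since n·P_4 = 8676 ≠ 5328, P_4 is off the plane and the points are not all coplanar.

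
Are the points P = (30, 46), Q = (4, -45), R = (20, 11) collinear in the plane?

PQ = (-26, -91), PR = (-10, -35).
Checking proportionality: PR = 5/13·PQ, so the vectors are parallel and the points are collinear.

Yes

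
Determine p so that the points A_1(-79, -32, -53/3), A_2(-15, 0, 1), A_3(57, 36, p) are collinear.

Direction A_1A_2 = (64, 32, 56/3). From the x-coordinate of A_3, the parameter along the line is τ = (57 − (-79))/64 = 17/8.
Then p = (-53/3) + 17/8·(56/3) = 22.

22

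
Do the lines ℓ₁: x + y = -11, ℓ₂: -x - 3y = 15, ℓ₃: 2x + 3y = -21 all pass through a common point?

No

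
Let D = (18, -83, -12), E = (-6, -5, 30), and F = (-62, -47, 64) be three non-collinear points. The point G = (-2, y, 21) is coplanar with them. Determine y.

-25

Coplanarity requires DE · (DF × DG) = 0.
DE = (-24, 78, 42), DF = (-80, 36, 76); the triple product is linear in y with coefficient -1536 and constant term -38400.
Setting it to zero: y = -25.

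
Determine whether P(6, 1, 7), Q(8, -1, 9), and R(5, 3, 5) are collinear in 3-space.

No

PQ = (2, -2, 2), PR = (-1, 2, -2).
Comparing components 3 and 1: (2)(-1) − (2)(-2) = 2 ≠ 0, so PQ and PR are not parallel and the points are not collinear.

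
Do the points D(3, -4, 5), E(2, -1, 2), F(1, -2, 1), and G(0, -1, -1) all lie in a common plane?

Yes

The four points are coplanar iff the 3×3 determinant with rows DE, DF, DG is zero.
Rows: (-1, 3, -3), (-2, 2, -4), (-3, 3, -6).
Expanding along the first row: (-1)(0) − (3)(0) + (-3)(0) = 0.
Zero determinant ⇒ coplanar.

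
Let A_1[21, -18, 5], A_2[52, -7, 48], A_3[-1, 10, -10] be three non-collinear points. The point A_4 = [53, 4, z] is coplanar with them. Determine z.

Coplanarity requires A_1A_2 · (A_1A_3 × A_1A_4) = 0.
A_1A_2 = (31, 11, 43), A_1A_3 = (-22, 28, -15); the triple product is linear in z with coefficient 1110 and constant term -59940.
Setting it to zero: z = 54.

54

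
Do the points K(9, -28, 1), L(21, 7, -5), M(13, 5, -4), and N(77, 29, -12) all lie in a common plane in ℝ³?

No

A normal to the plane through K, L, M is n = KL × KM = (23, 36, 256).
The plane has equation n·P = -545. For N: n·N = -257.
-257 ≠ -545, so N is off the plane.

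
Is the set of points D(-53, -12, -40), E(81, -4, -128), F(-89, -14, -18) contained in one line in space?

No

DE = (134, 8, -88), DF = (-36, -2, 22).
Comparing components 3 and 1: (-88)(-36) − (134)(22) = 220 ≠ 0, so DE and DF are not parallel and the points are not collinear.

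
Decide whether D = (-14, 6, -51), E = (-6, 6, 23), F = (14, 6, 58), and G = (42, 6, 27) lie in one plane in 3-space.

Yes

With D as base: DE = (8, 0, 74), DF = (28, 0, 109), DG = (56, 0, 78).
DF × DG = (0, 3920, 0).
DE · (DF × DG) = 0.
The scalar triple product vanishes, so the four points are coplanar.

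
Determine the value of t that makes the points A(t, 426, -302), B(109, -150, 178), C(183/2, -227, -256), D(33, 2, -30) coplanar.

-147

The points are coplanar iff AB · (AC × AD) = 0.
Expanding, this is linear in t: (-81984)t + (-12051648) = 0.
So t = -147.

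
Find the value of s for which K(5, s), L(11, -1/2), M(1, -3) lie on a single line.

The three points are collinear iff det[KL; KM] = 0.
This determinant is linear in s: (-10)s + (-20) = 0, so s = -2.

-2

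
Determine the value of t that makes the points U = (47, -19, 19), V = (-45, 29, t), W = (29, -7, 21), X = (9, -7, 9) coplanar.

The points are coplanar iff UV · (UW × UX) = 0.
Expanding, this is linear in t: (240)t + (-3600) = 0.
So t = 15.

15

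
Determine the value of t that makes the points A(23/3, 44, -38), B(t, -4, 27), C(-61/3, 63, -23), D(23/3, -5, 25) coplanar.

16/3

The points are coplanar iff AB · (AC × AD) = 0.
Expanding, this is linear in t: (1932)t + (-10304) = 0.
So t = 16/3.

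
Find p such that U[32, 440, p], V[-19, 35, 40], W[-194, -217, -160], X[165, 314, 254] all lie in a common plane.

186

The points are coplanar iff UV · (UW × UX) = 0.
Expanding, this is linear in p: (2457)p + (-457002) = 0.
So p = 186.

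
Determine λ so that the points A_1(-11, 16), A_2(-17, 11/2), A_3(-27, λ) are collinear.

Collinearity: (A_3 − A_1) must be parallel to (A_2 − A_1) = (-6, -21/2).
Cross-multiplying the components: (λ − 16)·(-6) = (-16)·(-21/2).
Solving gives λ = -12.

-12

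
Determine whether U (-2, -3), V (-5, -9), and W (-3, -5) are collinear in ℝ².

UV = (-3, -6), UW = (-1, -2).
Twice the signed area of △UVW is (-3)(-2) − (-6)(-1) = 0.
The triangle is degenerate (zero area), so the points are collinear.

Yes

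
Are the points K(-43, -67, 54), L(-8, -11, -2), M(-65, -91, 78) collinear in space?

KL = (35, 56, -56), KM = (-22, -24, 24).
Comparing components 3 and 1: (-56)(-22) − (35)(24) = 392 ≠ 0, so KL and KM are not parallel and the points are not collinear.

No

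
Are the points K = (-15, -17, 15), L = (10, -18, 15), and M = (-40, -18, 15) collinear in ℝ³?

No

KL = (25, -1, 0), KM = (-25, -1, 0).
KL × KM = (0, 0, -50).
The cross product is nonzero, so the points do not lie on one line.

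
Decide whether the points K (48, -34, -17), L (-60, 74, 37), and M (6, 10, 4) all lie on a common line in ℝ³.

No

KL = (-108, 108, 54), KM = (-42, 44, 21).
KL × KM = (-108, 0, -216).
The cross product is nonzero, so the points do not lie on one line.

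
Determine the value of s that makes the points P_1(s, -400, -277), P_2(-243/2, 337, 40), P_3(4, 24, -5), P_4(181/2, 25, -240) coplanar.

The points are coplanar iff P_1P_2 · (P_1P_3 × P_1P_4) = 0.
Expanding, this is linear in s: (-73600)s + (18547200) = 0.
So s = 252.

252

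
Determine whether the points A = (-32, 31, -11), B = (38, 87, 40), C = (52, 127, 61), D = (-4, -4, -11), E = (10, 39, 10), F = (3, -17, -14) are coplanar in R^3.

No

The plane through A, B, C has normal n = AB × AC = (-864, -756, 2016) and equation n·P = -17964.
Checking the remaining points: n·D = -15696, n·E = -17964, n·F = -17964.
Since n·D = -15696 ≠ -17964, D is off the plane and the points are not all coplanar.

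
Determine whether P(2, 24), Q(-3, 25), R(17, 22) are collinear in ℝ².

No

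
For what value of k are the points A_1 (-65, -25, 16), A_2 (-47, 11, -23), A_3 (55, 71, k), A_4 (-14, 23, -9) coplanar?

-16

Normal to plane A_1A_2A_4: n = (972, -1539, -972); plane equation n·P = -40257.
Requiring n·A_3 = -40257: (-972)k + (-55809) = -40257.
So k = -16.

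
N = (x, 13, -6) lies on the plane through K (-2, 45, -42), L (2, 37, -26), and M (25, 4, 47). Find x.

Coplanarity requires KL · (KM × KN) = 0.
KL = (4, -8, 16), KM = (27, -41, 89); the triple product is linear in x with coefficient -56 and constant term -672.
Setting it to zero: x = -12.

-12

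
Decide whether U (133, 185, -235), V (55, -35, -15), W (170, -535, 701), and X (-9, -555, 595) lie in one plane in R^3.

With U as base: UV = (-78, -220, 220), UW = (37, -720, 936), UX = (-142, -740, 830).
UW × UX = (95040, -163622, -129620).
UV · (UW × UX) = 67320.
Since 67320 ≠ 0, the four points are not coplanar.

No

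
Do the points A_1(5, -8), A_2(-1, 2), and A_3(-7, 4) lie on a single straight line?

A_1A_2 = (-6, 10), A_1A_3 = (-12, 12).
det[A_1A_2; A_1A_3] = (-6)(12) − (10)(-12) = 48.
The determinant is nonzero, so they are not collinear.

No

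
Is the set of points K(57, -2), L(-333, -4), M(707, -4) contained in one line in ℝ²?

KL = (-390, -2), KM = (650, -2).
If collinear, KM would be a scalar multiple of KL. But (-390)·(-2) ≠ (-2)·(650) (difference 2080), so they are not parallel; the points are not collinear.

No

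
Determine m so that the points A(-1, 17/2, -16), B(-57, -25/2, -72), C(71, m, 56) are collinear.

71/2

Collinearity requires AB × AC = 0; each component is linear in m.
The x-component gives (56)m + (-1988) = 0, so m = 71/2.
The remaining components then also vanish.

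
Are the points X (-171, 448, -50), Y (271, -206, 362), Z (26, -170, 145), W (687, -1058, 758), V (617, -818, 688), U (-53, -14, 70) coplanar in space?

Yes

The plane through X, Y, Z has normal n = XY × XZ = (127086, -5026, -144318) and equation n·P = -16767454.
Checking the remaining points: n·W = -16767454, n·V = -16767454, n·U = -16767454.
All equal -16767454, so all 6 points lie in one plane.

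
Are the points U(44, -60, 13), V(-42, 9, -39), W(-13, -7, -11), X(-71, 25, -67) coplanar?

Yes

The four points are coplanar iff the 3×3 determinant with rows UV, UW, UX is zero.
Rows: (-86, 69, -52), (-57, 53, -24), (-115, 85, -80).
Expanding along the first row: (-86)(-2200) − (69)(1800) + (-52)(1250) = 0.
Zero determinant ⇒ coplanar.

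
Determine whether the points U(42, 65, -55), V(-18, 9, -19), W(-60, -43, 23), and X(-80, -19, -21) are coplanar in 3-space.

A normal to the plane through U, V, W is n = UV × UW = (-480, 1008, 768).
The plane has equation n·P = 3120. For X: n·X = 3120.
Equal, so X lies in the plane and all four are coplanar.

Yes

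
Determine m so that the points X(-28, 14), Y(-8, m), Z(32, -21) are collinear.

Collinearity: (Y − X) must be parallel to (Z − X) = (60, -35).
Cross-multiplying the components: (m − 14)·(60) = (20)·(-35).
Solving gives m = 7/3.

7/3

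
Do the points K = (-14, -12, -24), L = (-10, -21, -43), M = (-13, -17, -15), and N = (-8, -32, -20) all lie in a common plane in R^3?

Yes

With K as base: KL = (4, -9, -19), KM = (1, -5, 9), KN = (6, -20, 4).
KM × KN = (160, 50, 10).
KL · (KM × KN) = 0.
The scalar triple product vanishes, so the four points are coplanar.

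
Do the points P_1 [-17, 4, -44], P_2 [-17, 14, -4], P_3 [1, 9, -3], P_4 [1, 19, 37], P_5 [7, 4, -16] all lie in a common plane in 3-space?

The plane through P_1, P_2, P_3 has normal n = P_1P_2 × P_1P_3 = (210, 720, -180) and equation n·P = 7230.
Checking the remaining points: n·P_4 = 7230, n·P_5 = 7230.
All equal 7230, so all 5 points lie in one plane.

Yes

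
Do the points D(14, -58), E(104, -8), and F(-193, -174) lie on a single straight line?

DE = (90, 50), DF = (-207, -116).
det[DE; DF] = (90)(-116) − (50)(-207) = -90.
The determinant is nonzero, so they are not collinear.

No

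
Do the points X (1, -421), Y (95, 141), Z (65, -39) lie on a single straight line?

No

XY = (94, 562), XZ = (64, 382).
det[XY; XZ] = (94)(382) − (562)(64) = -60.
The determinant is nonzero, so they are not collinear.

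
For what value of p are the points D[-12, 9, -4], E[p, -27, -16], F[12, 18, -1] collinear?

-108

Direction DF = (24, 9, 3). From the y-coordinate of E, the parameter along the line is τ = (-27 − 9)/9 = -4.
Then p = (-12) + (-4)·(24) = -108.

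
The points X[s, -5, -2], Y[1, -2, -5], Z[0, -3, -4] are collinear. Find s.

Collinearity requires XY × XZ = 0; each component is linear in s.
The y-component gives (1)s + (2) = 0, so s = -2.
The remaining components then also vanish.

-2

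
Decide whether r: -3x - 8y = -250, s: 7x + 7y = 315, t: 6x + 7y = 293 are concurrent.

Yes

Intersecting r and s: solving the 2×2 system gives (x, y) = (22, 23).
Substitute into t: (6)(22) + (7)(23) = 293.
This equals 293, so (22, 23) lies on all three lines and they are concurrent.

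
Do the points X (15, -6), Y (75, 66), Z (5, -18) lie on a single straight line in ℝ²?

XY = (60, 72), XZ = (-10, -12).
Checking proportionality: XZ = -1/6·XY, so the vectors are parallel and the points are collinear.

Yes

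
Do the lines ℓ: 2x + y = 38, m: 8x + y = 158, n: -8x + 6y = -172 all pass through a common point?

Yes

The three lines meet at one point iff the augmented coefficient matrix [aᵢ bᵢ cᵢ] has rank < 3, i.e. its determinant vanishes.
Here the determinant is 0.
It vanishes, so the lines are concurrent at (20, -2).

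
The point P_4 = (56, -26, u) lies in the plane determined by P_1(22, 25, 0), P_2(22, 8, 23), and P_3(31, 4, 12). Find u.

A normal to the plane is n = P_1P_2 × P_1P_3 = (279, 207, 153).
P_4 lies in the plane iff n · P_1P_4 = 0.
This gives (153)u + (-1071) = 0, so u = 7.

7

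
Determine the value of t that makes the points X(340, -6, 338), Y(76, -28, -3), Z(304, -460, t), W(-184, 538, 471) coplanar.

The points are coplanar iff XY · (XZ × XW) = 0.
Expanding, this is linear in t: (155144)t + (51197520) = 0.
So t = -330.

-330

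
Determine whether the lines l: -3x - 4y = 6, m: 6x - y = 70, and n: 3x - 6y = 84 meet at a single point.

No

The three lines meet at one point iff the augmented coefficient matrix [aᵢ bᵢ cᵢ] has rank < 3, i.e. its determinant vanishes.
Here the determinant is -30.
Nonzero, so no common point exists.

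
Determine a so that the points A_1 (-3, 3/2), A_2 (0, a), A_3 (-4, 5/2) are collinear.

Collinearity: (A_2 − A_1) must be parallel to (A_3 − A_1) = (-1, 1).
Cross-multiplying the components: (a − 3/2)·(-1) = (3)·(1).
Solving gives a = -3/2.

-3/2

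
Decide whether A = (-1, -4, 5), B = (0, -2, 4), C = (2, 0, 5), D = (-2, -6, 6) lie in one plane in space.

A normal to the plane through A, B, C is n = AB × AC = (4, -3, -2).
The plane has equation n·P = -2. For D: n·D = -2.
Equal, so D lies in the plane and all four are coplanar.

Yes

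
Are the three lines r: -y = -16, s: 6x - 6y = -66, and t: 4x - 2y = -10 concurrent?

No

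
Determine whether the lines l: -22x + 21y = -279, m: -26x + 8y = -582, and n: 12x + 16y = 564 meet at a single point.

Yes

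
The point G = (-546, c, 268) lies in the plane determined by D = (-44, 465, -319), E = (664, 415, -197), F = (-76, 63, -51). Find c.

A normal to the plane is n = DE × DF = (35644, -193648, -286216).
G lies in the plane iff n · DG = 0.
This gives (-193648)c + (-95855760) = 0, so c = -495.

-495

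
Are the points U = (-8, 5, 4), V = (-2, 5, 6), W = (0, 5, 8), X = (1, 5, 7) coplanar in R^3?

Yes

The four points are coplanar iff the 3×3 determinant with rows UV, UW, UX is zero.
Rows: (6, 0, 2), (8, 0, 4), (9, 0, 3).
Expanding along the first row: (6)(0) − (0)(-12) + (2)(0) = 0.
Zero determinant ⇒ coplanar.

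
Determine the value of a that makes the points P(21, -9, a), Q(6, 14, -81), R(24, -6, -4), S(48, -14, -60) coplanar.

The points are coplanar iff PQ · (PR × PS) = 0.
Expanding, this is linear in a: (-336)a + (12432) = 0.
So a = 37.

37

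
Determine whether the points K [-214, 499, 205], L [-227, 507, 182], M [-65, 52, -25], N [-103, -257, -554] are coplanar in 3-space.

Yes

With K as base: KL = (-13, 8, -23), KM = (149, -447, -230), KN = (111, -756, -759).
KM × KN = (165393, 87561, -63027).
KL · (KM × KN) = 0.
The scalar triple product vanishes, so the four points are coplanar.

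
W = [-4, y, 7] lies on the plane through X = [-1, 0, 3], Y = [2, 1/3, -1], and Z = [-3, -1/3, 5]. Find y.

Coplanarity requires XY · (XZ × XW) = 0.
XY = (3, 1/3, -4), XZ = (-2, -1/3, 2); the triple product is linear in y with coefficient 2 and constant term 2/3.
Setting it to zero: y = -1/3.

-1/3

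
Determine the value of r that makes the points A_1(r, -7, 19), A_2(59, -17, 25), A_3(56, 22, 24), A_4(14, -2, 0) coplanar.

48

The points are coplanar iff A_1A_2 · (A_1A_3 × A_1A_4) = 0.
Expanding, this is linear in r: (960)r + (-46080) = 0.
So r = 48.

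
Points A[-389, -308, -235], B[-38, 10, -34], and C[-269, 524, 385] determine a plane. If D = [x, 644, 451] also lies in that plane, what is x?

The plane through A, B, C has equation 29928x − 193500y + 253872z = -11703912.
Substituting D: (29928)x + (-10117728) = -11703912, so x = -53.

-53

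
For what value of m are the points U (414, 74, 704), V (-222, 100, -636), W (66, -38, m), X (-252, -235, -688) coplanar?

Coplanarity ⇔ det[UV; UW; UX] = 0.
Expanding, this is linear in m: (-213840)m + (-5346000) = 0.
So m = -25.

-25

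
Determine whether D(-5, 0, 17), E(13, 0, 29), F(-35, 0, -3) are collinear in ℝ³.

Yes

DE = (18, 0, 12), DF = (-30, 0, -20).
DE × DF = (0, 0, 0).
The cross product vanishes, so the three points are collinear.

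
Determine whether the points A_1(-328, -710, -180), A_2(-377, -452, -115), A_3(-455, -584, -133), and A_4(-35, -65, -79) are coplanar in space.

Yes

With A_1 as base: A_1A_2 = (-49, 258, 65), A_1A_3 = (-127, 126, 47), A_1A_4 = (293, 645, 101).
A_1A_3 × A_1A_4 = (-17589, 26598, -118833).
A_1A_2 · (A_1A_3 × A_1A_4) = 0.
The scalar triple product vanishes, so the four points are coplanar.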